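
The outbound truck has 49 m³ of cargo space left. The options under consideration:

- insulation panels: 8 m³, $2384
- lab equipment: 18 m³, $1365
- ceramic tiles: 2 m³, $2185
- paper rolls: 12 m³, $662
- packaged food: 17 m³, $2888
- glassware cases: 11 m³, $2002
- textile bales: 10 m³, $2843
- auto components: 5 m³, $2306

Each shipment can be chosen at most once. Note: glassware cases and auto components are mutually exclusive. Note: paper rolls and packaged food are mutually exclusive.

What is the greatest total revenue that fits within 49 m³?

12606

Density check — ceramic tiles 1092.50, auto components 461.20, insulation panels 298.00, textile bales 284.30 are the best per m³.
Taking insulation panels + ceramic tiles + packaged food + textile bales + auto components: 42 m³ used, 12606 in revenue.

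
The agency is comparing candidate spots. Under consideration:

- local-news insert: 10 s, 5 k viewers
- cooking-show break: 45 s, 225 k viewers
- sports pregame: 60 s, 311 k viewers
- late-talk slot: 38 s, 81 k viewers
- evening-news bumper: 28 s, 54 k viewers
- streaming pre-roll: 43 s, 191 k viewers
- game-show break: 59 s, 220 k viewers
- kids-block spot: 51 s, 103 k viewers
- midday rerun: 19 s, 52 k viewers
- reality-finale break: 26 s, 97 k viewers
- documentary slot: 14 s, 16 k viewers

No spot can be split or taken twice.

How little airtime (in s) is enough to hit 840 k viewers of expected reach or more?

188

Need the lightest bundle worth ≥ 840.
cooking-show break + sports pregame + streaming pre-roll + reality-finale break + documentary slot: 840 expected reach at 188 s.
Below 188 s the best achievable stays under 840.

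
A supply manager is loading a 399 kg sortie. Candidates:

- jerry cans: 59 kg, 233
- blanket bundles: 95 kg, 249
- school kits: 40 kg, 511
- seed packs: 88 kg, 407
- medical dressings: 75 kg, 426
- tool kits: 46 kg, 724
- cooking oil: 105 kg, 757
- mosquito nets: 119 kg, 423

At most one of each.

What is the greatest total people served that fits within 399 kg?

2841

By people served per kg: tool kits 15.74, school kits 12.78, cooking oil 7.21 lead.
Taking the top-ratio supplies first gives school kits + seed packs + medical dressings + tool kits + cooking oil for 2825 (354 kg).
Dropping seed packs frees 88 kg; slotting in mosquito nets (119 kg) lifts the total to 2841 at 385 kg.
An exhaustive check of the 256 subsets confirms 2841.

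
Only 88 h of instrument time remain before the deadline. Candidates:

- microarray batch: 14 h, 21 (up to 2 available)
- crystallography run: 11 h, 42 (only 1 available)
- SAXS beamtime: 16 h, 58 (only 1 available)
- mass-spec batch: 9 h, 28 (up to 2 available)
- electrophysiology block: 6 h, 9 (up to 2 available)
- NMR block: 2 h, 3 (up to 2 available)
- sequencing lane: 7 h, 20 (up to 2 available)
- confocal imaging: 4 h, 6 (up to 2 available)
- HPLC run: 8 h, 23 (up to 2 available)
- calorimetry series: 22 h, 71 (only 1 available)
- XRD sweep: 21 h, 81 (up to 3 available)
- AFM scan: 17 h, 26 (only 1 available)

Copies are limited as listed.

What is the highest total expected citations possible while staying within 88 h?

Density check — XRD sweep 3.86, crystallography run 3.82, SAXS beamtime 3.62 are the best per h.
The ratio heuristic lands on crystallography run + mass-spec batch + 2×NMR block + 3×XRD sweep (319) but leaves 1 h idle.
The 15 h tied up in crystallography run and 2×NMR block is better spent on SAXS beamtime — total rises to 329 (88 h).

329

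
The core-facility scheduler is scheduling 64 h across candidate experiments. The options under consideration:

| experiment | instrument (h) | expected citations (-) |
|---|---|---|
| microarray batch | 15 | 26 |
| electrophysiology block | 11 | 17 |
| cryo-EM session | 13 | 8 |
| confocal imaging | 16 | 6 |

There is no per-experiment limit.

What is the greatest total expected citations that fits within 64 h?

Best packing: 4×microarray batch — 60 h, 104 total.
That's the maximum — no swap from here does better than 104.

104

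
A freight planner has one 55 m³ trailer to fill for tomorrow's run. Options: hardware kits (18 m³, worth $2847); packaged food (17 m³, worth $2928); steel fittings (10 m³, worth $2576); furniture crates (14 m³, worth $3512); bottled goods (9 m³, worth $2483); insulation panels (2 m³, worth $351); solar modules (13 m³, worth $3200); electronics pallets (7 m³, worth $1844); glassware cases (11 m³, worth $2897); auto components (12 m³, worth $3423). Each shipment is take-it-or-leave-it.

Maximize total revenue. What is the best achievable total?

A density-first pass picks steel fittings + bottled goods + insulation panels + electronics pallets + glassware cases + auto components — 13574 at 51 m³.
Replace insulation panels and electronics pallets with solar modules: the trade gains 1005 net, giving 14579 at 55 m³.

14579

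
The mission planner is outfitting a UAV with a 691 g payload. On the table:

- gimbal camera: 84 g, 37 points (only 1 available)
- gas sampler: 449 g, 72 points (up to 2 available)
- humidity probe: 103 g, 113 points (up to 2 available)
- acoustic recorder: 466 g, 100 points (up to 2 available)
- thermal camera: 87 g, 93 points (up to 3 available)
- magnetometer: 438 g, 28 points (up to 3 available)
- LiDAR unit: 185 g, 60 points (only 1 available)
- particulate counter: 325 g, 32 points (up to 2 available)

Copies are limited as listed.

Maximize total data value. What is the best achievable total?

The ratio heuristic lands on gimbal camera + 2×humidity probe + 3×thermal camera (542) but leaves 140 g idle.
Dropping gimbal camera frees 84 g; slotting in LiDAR unit (185 g) lifts the total to 565 at 652 g.

565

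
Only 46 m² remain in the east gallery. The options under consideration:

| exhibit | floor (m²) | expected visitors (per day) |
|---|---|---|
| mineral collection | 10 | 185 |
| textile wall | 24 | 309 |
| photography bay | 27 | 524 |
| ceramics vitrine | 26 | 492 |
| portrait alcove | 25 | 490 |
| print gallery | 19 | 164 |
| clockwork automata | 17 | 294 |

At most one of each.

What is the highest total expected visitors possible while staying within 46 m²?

818

A density-first pass picks mineral collection + portrait alcove — 675 at 35 m².
The 35 m² tied up in mineral collection and portrait alcove is better spent on photography bay + clockwork automata — total rises to 818 (44 m²).
Next best is ceramics vitrine + clockwork automata at 786 (43 m²) — short by 32.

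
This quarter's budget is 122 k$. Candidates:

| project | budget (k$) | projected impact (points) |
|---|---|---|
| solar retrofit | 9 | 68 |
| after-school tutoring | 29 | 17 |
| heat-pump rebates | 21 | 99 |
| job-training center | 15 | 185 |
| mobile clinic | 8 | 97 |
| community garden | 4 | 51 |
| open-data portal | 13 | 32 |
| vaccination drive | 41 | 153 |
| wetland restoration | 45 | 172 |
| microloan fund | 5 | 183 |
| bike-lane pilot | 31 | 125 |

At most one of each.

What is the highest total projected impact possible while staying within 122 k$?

By projected impact per k$: microloan fund 36.60, community garden 12.75, job-training center 12.33, mobile clinic 12.12 lead.
Filling by ratio: solar retrofit + heat-pump rebates + job-training center + mobile clinic + community garden + open-data portal + microloan fund + bike-lane pilot for 840, with 16 k$ left unused.
The 31 k$ tied up in bike-lane pilot is better spent on wetland restoration — total rises to 887 (120 k$).
Runner-up solar retrofit + job-training center + mobile clinic + community garden + wetland restoration + microloan fund + bike-lane pilot tops out at 881.

887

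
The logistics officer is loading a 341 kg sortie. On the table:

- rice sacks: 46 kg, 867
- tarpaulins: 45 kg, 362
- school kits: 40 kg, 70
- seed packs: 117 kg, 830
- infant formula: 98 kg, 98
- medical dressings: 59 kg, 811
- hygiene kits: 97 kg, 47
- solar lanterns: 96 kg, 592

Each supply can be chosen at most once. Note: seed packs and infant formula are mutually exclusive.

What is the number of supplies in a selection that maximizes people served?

The maximum people served within 341 kg is 3100.
rice sacks + seed packs + medical dressings + solar lanterns hits 3100 at 318 kg.
All optima have 4 supplies.

4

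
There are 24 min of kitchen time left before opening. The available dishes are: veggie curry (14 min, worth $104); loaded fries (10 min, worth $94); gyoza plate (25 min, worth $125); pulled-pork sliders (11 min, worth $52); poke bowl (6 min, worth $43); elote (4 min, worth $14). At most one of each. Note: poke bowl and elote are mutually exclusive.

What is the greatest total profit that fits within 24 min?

By profit per min: loaded fries 9.40, veggie curry 7.43, poke bowl 7.17, gyoza plate 5.00 lead.
Veggie curry + loaded fries uses 24 of the 24 min and totals 198.
Every other selection either busts 24 min or breaks a pairing rule or fails to beat 198.

198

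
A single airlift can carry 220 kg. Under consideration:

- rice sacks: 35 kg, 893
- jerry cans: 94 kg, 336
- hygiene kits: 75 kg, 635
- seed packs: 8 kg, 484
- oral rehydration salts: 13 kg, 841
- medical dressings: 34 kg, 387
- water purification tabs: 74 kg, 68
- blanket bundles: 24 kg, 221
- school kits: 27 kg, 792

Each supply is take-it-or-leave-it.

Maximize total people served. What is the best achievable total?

4253

By people served per kg: oral rehydration salts 64.69, seed packs 60.50, school kits 29.33, rice sacks 25.51 lead.
Best packing: rice sacks + hygiene kits + seed packs + oral rehydration salts + medical dressings + blanket bundles + school kits — 216 kg, 4253 total.
Next best is rice sacks + hygiene kits + seed packs + oral rehydration salts + medical dressings + school kits at 4032 (192 kg) — short by 221.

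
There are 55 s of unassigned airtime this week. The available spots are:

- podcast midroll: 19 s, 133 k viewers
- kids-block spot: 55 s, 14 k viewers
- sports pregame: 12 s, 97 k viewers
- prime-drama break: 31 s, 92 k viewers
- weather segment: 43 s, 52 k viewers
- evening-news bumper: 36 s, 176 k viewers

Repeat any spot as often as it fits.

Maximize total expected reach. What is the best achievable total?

424

By expected reach per s: sports pregame 8.08, podcast midroll 7.00, evening-news bumper 4.89 lead.
The ratio heuristic lands on 4×sports pregame (388) but leaves 7 s idle.
The 12 s tied up in sports pregame is better spent on podcast midroll — total rises to 424 (55 s).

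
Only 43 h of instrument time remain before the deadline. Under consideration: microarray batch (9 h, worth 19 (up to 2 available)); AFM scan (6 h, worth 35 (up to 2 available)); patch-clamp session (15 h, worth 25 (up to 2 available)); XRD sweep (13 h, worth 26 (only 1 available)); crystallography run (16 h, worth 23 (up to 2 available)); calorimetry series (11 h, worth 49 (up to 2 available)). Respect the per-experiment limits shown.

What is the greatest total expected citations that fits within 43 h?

187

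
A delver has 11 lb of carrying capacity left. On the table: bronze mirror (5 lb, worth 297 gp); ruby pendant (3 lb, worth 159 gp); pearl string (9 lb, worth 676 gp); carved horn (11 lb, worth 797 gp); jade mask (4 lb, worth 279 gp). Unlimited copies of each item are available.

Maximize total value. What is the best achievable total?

By value per lb: pearl string 75.11, carved horn 72.45, jade mask 69.75 lead.
The ratio heuristic lands on pearl string (676) but leaves 2 lb idle.
Dropping pearl string frees 9 lb; slotting in carved horn (11 lb) lifts the total to 797 at 11 lb.
No other feasible combination exceeds 797.

797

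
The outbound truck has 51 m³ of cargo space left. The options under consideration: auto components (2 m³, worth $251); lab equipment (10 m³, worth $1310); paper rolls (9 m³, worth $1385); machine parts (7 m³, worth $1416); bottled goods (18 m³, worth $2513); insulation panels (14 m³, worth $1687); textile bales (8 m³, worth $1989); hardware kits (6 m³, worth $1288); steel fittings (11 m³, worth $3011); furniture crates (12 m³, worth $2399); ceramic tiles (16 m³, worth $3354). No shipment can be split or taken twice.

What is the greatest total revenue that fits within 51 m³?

11309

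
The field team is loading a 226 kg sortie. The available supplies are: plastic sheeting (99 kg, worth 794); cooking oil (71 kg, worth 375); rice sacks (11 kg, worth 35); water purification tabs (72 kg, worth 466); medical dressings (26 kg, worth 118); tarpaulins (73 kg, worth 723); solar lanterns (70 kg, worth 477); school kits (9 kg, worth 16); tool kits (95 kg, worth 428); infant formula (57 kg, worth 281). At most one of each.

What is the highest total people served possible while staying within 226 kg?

1701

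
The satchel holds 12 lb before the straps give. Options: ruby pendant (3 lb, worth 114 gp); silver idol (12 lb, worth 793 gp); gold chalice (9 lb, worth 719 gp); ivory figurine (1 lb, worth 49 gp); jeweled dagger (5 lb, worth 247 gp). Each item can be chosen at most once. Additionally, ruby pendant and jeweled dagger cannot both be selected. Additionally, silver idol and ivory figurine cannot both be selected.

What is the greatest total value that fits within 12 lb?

833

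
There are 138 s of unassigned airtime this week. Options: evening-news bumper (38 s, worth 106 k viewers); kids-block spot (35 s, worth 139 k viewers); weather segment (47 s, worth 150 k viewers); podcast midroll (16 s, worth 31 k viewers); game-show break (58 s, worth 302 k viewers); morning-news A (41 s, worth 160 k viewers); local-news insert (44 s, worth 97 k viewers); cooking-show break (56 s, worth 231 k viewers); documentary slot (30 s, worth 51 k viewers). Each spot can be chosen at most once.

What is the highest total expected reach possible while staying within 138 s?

Density check — game-show break 5.21, cooking-show break 4.12, kids-block spot 3.97 are the best per s.
A density-first pass picks podcast midroll + game-show break + cooking-show break — 564 at 130 s.
The 72 s tied up in podcast midroll and cooking-show break is better spent on kids-block spot + morning-news A — total rises to 601 (134 s).

601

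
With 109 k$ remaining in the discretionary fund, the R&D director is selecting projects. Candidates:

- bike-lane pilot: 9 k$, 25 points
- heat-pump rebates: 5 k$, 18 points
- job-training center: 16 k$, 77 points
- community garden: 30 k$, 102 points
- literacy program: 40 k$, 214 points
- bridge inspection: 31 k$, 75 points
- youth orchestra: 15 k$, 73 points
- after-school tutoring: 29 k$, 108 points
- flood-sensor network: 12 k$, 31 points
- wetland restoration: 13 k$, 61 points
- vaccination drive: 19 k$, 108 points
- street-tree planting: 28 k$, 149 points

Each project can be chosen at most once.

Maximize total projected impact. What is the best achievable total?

566

By projected impact per k$: vaccination drive 5.68, literacy program 5.35, street-tree planting 5.32 lead.
Taking the top-ratio projects first gives heat-pump rebates + literacy program + youth orchestra + vaccination drive + street-tree planting for 562 (107 k$).
Dropping youth orchestra frees 15 k$; slotting in job-training center (16 k$) lifts the total to 566 at 108 k$.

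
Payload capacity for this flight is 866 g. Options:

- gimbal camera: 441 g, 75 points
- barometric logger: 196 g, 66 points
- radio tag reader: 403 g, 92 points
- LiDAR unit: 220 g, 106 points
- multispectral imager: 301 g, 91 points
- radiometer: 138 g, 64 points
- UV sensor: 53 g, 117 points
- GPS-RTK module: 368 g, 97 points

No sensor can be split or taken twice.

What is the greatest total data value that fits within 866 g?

Greedy by ratio would take barometric logger + LiDAR unit + radiometer + UV sensor: 607 g used, total 353.
Dropping radiometer frees 138 g; slotting in GPS-RTK module (368 g) lifts the total to 386 at 837 g.

386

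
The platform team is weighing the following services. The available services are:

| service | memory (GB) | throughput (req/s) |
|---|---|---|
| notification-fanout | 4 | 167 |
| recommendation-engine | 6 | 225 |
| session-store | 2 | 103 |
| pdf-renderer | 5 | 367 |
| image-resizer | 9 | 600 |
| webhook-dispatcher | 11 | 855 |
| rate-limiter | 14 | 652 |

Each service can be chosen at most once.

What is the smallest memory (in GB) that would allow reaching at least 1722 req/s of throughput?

25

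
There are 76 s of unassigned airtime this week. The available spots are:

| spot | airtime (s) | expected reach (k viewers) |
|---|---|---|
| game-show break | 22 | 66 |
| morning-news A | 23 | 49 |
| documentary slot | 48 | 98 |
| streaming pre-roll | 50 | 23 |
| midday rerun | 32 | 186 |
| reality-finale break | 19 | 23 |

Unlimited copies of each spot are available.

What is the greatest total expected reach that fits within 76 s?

Best packing: 2×midday rerun — 64 s, 372 total.
No other feasible combination exceeds 372.

372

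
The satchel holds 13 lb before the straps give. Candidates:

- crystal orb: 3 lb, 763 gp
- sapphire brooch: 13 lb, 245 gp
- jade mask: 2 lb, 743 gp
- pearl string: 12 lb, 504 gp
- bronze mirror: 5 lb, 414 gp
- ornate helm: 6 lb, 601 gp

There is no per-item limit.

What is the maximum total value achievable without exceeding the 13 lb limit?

4478

Density check — jade mask 371.50, crystal orb 254.33, ornate helm 100.17, bronze mirror 82.80 are the best per lb.
The ratio heuristic lands on 6×jade mask (4458) but leaves 1 lb idle.
Replace jade mask with crystal orb: the trade gains 20 net, giving 4478 at 13 lb.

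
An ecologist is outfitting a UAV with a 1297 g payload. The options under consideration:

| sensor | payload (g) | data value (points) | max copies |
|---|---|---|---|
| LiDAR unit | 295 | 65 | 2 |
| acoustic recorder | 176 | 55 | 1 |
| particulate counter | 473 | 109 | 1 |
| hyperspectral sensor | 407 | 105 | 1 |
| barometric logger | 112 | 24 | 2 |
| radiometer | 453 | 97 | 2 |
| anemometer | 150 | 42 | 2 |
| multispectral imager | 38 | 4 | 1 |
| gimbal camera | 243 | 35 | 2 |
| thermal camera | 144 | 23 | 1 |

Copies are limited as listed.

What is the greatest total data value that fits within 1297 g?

333

Ranking by ratio (data value/g): acoustic recorder 0.31, anemometer 0.28, hyperspectral sensor 0.26, particulate counter 0.23.
The ratio ordering already packs tightly: LiDAR unit + acoustic recorder + hyperspectral sensor + barometric logger + 2×anemometer, 1290 g, 333.
Every other selection either busts 1297 g or exceeds an availability limit or fails to beat 333.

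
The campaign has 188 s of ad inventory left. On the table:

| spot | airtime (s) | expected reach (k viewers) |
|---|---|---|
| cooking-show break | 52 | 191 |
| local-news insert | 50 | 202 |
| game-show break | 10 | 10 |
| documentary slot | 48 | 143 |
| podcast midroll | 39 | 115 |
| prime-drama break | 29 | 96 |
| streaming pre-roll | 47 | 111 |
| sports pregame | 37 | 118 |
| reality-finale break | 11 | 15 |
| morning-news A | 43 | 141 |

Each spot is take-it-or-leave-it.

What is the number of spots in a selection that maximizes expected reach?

The maximum expected reach within 188 s is 654.
One optimal bundle: cooking-show break + local-news insert + documentary slot + sports pregame (187 s).
Every optimal selection uses 4 spots.

4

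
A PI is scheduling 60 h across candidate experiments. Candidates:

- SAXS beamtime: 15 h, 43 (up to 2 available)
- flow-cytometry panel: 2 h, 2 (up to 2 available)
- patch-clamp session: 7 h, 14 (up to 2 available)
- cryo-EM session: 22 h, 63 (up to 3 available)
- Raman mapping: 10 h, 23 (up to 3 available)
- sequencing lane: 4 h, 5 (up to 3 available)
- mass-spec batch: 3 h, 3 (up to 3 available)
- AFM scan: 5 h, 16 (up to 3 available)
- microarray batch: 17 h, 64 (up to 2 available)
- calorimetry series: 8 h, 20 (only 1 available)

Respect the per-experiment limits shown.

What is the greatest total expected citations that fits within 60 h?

203

Filling by ratio: flow-cytometry panel + 3×AFM scan + 2×microarray batch + calorimetry series for 198, with 1 h left unused.
The 15 h tied up in flow-cytometry panel and AFM scan and calorimetry series is better spent on SAXS beamtime — total rises to 203 (59 h).
That's the maximum — no swap from here does better than 203.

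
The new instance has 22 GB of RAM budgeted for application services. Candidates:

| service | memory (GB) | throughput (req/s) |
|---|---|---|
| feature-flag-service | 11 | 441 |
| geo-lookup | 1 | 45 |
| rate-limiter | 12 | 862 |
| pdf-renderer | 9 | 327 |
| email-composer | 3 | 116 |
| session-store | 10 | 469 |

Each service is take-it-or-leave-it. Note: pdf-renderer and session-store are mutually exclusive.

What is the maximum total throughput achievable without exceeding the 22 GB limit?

Best packing: rate-limiter + session-store — 22 GB, 1331 total.
An exhaustive check of the 64 subsets confirms 1331.

1331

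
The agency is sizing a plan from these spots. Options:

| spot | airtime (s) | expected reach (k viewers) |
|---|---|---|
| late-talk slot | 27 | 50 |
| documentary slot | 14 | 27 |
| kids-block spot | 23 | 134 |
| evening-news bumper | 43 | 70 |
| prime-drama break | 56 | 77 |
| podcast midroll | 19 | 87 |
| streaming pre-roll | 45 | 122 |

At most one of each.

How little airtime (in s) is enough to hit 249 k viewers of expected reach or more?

68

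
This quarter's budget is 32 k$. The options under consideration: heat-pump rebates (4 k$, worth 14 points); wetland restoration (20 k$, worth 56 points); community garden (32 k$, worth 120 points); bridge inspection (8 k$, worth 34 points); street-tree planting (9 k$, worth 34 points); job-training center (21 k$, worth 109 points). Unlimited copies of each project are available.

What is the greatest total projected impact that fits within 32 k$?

By projected impact per k$: job-training center 5.19, bridge inspection 4.25, street-tree planting 3.78 lead.
Taking bridge inspection + job-training center: 29 k$ used, 143 in projected impact.
No other feasible combination exceeds 143.

143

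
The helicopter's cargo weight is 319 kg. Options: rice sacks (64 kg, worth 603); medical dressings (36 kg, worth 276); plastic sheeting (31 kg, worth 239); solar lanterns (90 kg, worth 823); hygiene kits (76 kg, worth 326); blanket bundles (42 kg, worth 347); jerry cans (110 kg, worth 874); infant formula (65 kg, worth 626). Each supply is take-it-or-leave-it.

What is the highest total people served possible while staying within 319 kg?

Filling by ratio: rice sacks + plastic sheeting + solar lanterns + blanket bundles + infant formula for 2638, with 27 kg left unused.
Replace plastic sheeting and solar lanterns with medical dressings + jerry cans: the trade gains 88 net, giving 2726 at 317 kg.
Runner-up rice sacks + plastic sheeting + blanket bundles + jerry cans + infant formula tops out at 2689.

2726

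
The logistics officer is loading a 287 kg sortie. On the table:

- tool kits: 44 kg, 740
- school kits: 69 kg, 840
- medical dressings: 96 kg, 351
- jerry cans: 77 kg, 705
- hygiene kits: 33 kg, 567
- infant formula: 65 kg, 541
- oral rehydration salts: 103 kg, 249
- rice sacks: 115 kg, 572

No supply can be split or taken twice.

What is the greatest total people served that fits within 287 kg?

Taking tool kits + school kits + jerry cans + hygiene kits: 223 kg used, 2852 in people served.
The closest alternative, tool kits + school kits + jerry cans + infant formula, reaches only 2826.

2852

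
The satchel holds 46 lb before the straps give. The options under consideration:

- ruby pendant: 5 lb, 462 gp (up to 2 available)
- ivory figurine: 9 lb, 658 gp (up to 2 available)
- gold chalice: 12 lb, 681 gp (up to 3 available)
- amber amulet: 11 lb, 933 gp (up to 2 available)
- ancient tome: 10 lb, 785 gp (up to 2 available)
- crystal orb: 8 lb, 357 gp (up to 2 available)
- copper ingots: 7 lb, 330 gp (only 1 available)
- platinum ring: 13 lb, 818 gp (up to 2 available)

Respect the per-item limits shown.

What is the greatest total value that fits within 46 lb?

3771

Filling by ratio: 2×ruby pendant + 2×amber amulet + ancient tome for 3575, with 4 lb left unused.
Dropping ruby pendant frees 5 lb; slotting in ivory figurine (9 lb) lifts the total to 3771 at 46 lb.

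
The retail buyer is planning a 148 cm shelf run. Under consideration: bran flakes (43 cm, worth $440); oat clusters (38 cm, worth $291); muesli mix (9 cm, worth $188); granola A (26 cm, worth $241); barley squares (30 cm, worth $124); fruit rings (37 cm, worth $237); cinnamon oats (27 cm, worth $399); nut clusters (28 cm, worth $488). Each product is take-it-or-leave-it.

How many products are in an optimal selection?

5

Best achievable weekly sales is 1806.
For example bran flakes + oat clusters + muesli mix + cinnamon oats + nut clusters achieves it, using 145 cm.
Every optimal selection uses 5 products.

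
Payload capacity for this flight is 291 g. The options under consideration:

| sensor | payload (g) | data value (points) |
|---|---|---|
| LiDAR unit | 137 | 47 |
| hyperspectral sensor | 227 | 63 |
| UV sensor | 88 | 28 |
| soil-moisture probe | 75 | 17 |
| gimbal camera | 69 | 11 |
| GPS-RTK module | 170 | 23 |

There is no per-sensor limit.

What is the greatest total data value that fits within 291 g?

Taking 2×LiDAR unit: 274 g used, 94 in data value.
That's the maximum — no swap from here does better than 94.

94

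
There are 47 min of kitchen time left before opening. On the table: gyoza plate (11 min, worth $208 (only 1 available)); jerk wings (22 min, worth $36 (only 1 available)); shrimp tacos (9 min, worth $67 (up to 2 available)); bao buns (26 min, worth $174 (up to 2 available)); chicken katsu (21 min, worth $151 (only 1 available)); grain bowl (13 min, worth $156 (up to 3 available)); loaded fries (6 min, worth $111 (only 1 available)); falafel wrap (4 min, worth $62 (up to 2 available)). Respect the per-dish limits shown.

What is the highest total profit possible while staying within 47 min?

693

Taking the top-ratio dishes first gives gyoza plate + shrimp tacos + grain bowl + loaded fries + 2×falafel wrap for 666 (47 min).
Replace shrimp tacos and falafel wrap with grain bowl: the trade gains 27 net, giving 693 at 47 min.
No other feasible combination exceeds 693.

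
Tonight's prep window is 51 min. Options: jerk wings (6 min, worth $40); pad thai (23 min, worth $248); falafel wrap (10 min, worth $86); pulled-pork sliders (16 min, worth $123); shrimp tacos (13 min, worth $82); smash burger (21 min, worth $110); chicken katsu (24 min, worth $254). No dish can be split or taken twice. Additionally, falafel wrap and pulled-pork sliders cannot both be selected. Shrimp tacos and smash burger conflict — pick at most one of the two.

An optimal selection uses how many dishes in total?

2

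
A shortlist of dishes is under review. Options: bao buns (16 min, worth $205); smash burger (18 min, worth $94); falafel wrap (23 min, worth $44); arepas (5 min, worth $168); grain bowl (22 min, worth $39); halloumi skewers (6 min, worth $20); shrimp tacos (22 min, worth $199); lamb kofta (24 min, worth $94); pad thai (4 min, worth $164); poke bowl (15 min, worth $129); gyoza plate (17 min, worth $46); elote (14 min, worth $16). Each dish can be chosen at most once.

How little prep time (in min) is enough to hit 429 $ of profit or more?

24

Look for the lowest-prep combination reaching 429.
arepas + pad thai + poke bowl reaches 461 using 24 min.
Below 24 min the best achievable stays under 429.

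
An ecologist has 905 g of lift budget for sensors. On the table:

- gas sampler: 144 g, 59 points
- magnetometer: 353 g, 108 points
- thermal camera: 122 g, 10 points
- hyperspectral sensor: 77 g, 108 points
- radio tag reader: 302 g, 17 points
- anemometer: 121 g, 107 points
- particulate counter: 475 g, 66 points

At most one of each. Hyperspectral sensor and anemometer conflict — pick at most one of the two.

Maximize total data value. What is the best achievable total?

292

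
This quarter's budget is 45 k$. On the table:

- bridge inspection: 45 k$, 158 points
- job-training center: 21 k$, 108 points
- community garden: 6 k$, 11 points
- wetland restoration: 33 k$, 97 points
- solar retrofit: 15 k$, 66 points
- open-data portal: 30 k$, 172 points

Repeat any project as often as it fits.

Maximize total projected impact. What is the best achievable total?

Best packing: solar retrofit + open-data portal — 45 k$, 238 total.
Every other selection either busts 45 k$ or fails to beat 238.

238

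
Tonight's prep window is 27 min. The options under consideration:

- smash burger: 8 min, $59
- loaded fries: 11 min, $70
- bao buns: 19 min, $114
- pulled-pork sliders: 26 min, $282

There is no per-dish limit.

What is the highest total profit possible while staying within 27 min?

282

Density check — pulled-pork sliders 10.85, smash burger 7.38, loaded fries 6.36, bao buns 6.00 are the best per min.
The ratio ordering already packs tightly: pulled-pork sliders, 26 min, 282.
No other feasible combination exceeds 282.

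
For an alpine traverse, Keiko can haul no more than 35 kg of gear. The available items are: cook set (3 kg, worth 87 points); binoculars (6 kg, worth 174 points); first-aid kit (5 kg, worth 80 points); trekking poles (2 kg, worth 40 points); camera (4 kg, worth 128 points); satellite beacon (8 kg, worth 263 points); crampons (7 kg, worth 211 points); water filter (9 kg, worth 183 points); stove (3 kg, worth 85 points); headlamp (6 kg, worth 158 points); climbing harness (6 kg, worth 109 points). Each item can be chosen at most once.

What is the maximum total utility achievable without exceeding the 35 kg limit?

1021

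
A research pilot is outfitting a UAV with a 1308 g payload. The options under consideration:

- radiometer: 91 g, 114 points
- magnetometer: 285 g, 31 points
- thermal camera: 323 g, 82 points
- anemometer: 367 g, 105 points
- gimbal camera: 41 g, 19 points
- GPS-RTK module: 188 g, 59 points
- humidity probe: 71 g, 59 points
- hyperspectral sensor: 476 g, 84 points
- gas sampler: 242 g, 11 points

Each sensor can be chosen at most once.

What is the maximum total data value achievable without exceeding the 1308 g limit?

Ranking by ratio (data value/g): radiometer 1.25, humidity probe 0.83, gimbal camera 0.46, GPS-RTK module 0.31.
A density-first pass picks radiometer + thermal camera + anemometer + gimbal camera + GPS-RTK module + humidity probe — 438 at 1081 g.
Replace thermal camera with hyperspectral sensor: the trade gains 2 net, giving 440 at 1234 g.
Next best is radiometer + thermal camera + anemometer + gimbal camera + GPS-RTK module + humidity probe at 438 (1081 g) — short by 2.

440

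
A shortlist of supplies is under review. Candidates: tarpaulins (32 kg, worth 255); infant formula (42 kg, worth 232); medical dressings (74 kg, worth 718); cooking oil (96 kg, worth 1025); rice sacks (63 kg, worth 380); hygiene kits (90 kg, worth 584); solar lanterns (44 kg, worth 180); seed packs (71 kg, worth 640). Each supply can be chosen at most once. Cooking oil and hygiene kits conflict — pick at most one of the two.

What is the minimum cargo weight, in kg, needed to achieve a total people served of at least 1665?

Look for the lowest-cargo combination reaching 1665.
cooking oil + seed packs: 1665 people served at 167 kg.
Any bundle with less than 167 kg falls short of 1665.

167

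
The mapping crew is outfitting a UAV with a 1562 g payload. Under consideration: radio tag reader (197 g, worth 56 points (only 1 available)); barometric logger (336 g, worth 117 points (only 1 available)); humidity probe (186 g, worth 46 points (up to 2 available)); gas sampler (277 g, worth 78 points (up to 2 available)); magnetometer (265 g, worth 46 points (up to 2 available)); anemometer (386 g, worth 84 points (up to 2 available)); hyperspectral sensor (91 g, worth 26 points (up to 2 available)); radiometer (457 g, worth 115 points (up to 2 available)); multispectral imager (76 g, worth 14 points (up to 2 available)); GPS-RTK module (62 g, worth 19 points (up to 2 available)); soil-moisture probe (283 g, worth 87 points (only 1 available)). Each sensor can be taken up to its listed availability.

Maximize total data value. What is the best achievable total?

468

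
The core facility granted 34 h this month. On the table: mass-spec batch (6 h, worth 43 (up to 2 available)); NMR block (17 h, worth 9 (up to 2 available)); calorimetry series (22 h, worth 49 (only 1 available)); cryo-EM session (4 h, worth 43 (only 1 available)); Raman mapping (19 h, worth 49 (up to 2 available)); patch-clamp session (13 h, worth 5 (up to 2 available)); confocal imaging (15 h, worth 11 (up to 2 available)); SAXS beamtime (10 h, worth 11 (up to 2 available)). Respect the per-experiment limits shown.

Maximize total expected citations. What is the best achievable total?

Taking 2×mass-spec batch + cryo-EM session + SAXS beamtime: 26 h used, 140 in expected citations.
Nothing else within 34 h beats 140.

140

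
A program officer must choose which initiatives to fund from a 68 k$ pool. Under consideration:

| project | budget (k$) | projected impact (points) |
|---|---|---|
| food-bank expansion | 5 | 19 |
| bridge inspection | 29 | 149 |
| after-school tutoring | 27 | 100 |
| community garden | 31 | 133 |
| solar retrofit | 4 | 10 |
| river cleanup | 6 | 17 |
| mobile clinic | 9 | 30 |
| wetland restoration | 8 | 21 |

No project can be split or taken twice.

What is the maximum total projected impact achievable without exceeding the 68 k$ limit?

By projected impact per k$: bridge inspection 5.14, community garden 4.29, food-bank expansion 3.80 lead.
A density-first pass picks food-bank expansion + bridge inspection + community garden — 301 at 65 k$.
Replace food-bank expansion with wetland restoration: the trade gains 2 net, giving 303 at 68 k$.

303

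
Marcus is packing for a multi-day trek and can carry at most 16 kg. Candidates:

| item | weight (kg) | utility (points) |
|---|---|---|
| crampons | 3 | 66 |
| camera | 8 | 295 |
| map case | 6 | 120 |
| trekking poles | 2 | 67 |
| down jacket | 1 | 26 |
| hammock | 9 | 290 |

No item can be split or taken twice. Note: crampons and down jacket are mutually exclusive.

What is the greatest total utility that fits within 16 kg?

482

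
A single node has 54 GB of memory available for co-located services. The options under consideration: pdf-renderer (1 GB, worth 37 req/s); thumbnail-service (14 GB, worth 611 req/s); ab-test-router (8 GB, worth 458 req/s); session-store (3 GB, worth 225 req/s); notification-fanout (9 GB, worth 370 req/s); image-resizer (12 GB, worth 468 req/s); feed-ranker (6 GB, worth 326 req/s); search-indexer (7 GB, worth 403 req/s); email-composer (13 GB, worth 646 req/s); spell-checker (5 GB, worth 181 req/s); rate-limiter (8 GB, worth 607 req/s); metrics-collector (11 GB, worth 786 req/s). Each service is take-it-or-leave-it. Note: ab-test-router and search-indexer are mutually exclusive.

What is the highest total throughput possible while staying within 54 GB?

Taking ab-test-router + session-store + feed-ranker + email-composer + spell-checker + rate-limiter + metrics-collector: 54 GB used, 3229 in throughput.
Every other selection either busts 54 GB or breaks a pairing rule or fails to beat 3229.

3229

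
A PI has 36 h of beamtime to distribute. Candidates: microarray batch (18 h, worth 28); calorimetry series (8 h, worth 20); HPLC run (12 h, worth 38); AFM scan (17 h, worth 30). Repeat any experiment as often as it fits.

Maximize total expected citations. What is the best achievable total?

3×HPLC run uses 36 of the 36 h and totals 114.

114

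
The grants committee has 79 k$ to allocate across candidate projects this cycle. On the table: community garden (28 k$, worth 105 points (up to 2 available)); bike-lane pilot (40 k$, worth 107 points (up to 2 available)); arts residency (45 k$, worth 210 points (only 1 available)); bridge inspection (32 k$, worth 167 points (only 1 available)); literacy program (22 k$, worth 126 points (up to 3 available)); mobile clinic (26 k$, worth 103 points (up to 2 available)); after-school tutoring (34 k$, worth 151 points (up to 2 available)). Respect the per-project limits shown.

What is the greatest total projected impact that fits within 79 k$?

419

Greedy by ratio would take 3×literacy program: 66 k$ used, total 378.
The 22 k$ tied up in literacy program is better spent on bridge inspection — total rises to 419 (76 k$).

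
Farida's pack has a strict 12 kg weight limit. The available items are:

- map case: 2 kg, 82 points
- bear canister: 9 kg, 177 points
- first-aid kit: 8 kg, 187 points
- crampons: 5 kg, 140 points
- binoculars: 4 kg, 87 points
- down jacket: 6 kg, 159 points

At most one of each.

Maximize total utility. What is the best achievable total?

The ratio heuristic lands on map case + crampons + binoculars (309) but leaves 1 kg idle.
The 5 kg tied up in crampons is better spent on down jacket — total rises to 328 (12 kg).
The closest alternative, map case + crampons + binoculars, reaches only 309.

328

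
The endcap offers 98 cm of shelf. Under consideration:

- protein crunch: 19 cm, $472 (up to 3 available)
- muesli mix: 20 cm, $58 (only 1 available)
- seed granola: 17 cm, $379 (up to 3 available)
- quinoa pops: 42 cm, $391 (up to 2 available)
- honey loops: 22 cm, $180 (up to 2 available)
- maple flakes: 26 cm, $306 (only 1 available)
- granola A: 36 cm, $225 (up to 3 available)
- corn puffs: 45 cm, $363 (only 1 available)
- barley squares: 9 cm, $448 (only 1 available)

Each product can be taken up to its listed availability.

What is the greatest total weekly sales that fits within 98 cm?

2529

Density check — barley squares 49.78, protein crunch 24.84, seed granola 22.29, maple flakes 11.77 are the best per cm.
Taking the top-ratio products first gives 3×protein crunch + seed granola + barley squares for 2243 (83 cm).
Replace protein crunch with 2×seed granola: the trade gains 286 net, giving 2529 at 98 cm.
Every other selection either busts 98 cm or exceeds an availability limit or fails to beat 2529.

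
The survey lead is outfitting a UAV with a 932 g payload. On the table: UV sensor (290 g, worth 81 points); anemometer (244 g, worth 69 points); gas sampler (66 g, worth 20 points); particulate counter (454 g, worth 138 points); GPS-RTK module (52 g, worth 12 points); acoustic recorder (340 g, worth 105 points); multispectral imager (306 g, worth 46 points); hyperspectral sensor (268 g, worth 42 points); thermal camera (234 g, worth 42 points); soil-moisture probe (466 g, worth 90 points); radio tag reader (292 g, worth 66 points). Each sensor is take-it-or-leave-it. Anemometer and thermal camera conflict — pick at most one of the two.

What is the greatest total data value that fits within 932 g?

Density check — acoustic recorder 0.31, particulate counter 0.30, gas sampler 0.30, anemometer 0.28 are the best per g.
Taking gas sampler + particulate counter + GPS-RTK module + acoustic recorder: 912 g used, 275 in data value.

275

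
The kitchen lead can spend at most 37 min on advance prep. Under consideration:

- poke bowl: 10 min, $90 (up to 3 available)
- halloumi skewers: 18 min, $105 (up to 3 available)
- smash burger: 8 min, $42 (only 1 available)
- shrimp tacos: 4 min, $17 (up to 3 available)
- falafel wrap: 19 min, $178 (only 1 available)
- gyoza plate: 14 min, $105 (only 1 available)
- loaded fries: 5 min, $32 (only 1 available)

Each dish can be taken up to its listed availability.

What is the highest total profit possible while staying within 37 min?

The ratio heuristic lands on poke bowl + falafel wrap + loaded fries (300) but leaves 3 min idle.
The 5 min tied up in loaded fries is better spent on smash burger — total rises to 310 (37 min).

310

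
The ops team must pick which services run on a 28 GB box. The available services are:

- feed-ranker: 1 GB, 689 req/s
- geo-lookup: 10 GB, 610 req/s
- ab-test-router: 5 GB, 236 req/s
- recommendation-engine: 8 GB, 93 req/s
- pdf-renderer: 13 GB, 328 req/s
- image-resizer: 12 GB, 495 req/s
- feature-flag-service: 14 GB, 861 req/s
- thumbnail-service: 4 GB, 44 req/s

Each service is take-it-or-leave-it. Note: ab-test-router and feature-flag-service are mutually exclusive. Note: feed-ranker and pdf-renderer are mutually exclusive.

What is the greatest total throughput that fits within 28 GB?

2160

Density check — feed-ranker 689.00, feature-flag-service 61.50, geo-lookup 61.00 are the best per GB.
Taking feed-ranker + geo-lookup + feature-flag-service: 25 GB used, 2160 in throughput.
The closest alternative, feed-ranker + image-resizer + feature-flag-service, reaches only 2045.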